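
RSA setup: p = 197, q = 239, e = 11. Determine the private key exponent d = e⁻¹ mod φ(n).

16963

φ(n) = (p−1)(q−1) = 196·238 = 46648.
Need d with 11·d ≡ 1 (mod 46648). Apply the extended Euclidean algorithm:
46648 = 4240*11 + 8
11 = 1*8 + 3
8 = 2*3 + 2
3 = 1*2 + 1
2 = 2*1 + 0
Back-substitute:
1 = 3 − 2
1 = −8 + 3·3
1 = 3·11 − 4·8
1 = −4·46648 + 16963·11
So 11·16963 ≡ 1 (mod 46648), hence d = 16963.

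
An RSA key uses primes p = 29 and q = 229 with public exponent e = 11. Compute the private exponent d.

4643

φ(n) = (p−1)(q−1) = 28·228 = 6384.
Need d with 11·d ≡ 1 (mod 6384). Apply the extended Euclidean algorithm:
6384 = 580×11 + 4
11 = 2×4 + 3
4 = 1×3 + 1
3 = 3×1 + 0
Back-substitute:
1 = 4 − 3
1 = −11 + 3·4
1 = 3·6384 − 1741·11
So 11·(-1741) ≡ 1 (mod 6384), hence d ≡ -1741 ≡ 4643 (mod 6384).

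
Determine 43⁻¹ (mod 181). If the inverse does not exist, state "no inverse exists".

Apply the Euclidean algorithm to 181 and 43:
181 = 4·43 + 9
43 = 4·9 + 7
9 = 1·7 + 2
7 = 3·2 + 1
2 = 2·1 + 0
gcd = 1, so the inverse exists. Back-substitute:
1 = 7 − 3·2
1 = −3·9 + 4·7
1 = 4·43 − 19·9
1 = −19·181 + 80·43
So 43·80 ≡ 1 (mod 181).

80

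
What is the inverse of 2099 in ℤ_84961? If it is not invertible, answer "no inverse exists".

Extended Euclidean algorithm:
84961 = 40*2099 + 1001
2099 = 2*1001 + 97
1001 = 10*97 + 31
97 = 3*31 + 4
31 = 7*4 + 3
4 = 1*3 + 1
3 = 3*1 + 0
gcd = 1, so the inverse exists. Back-substitute:
1 = 4 − 3
1 = −31 + 8·4
1 = 8·97 − 25·31
1 = −25·1001 + 258·97
1 = 258·2099 − 541·1001
1 = −541·84961 + 21898·2099
So 2099·21898 ≡ 1 (mod 84961).

21898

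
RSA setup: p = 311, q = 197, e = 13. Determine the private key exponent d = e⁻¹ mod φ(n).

32717

φ(n) = (p−1)(q−1) = 310·196 = 60760.
Need d with 13·d ≡ 1 (mod 60760). Apply the extended Euclidean algorithm:
60760 = 4673*13 + 11
13 = 1*11 + 2
11 = 5*2 + 1
2 = 2*1 + 0
Back-substitute:
1 = 11 − 5·2
1 = −5·13 + 6·11
1 = 6·60760 − 28043·13
So 13·(-28043) ≡ 1 (mod 60760), hence d ≡ -28043 ≡ 32717 (mod 60760).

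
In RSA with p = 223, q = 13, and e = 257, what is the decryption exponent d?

φ(n) = (p−1)(q−1) = 222·12 = 2664.
Need d with 257·d ≡ 1 (mod 2664). Apply the extended Euclidean algorithm:
2664 = 10×257 + 94
257 = 2×94 + 69
94 = 1×69 + 25
69 = 2×25 + 19
25 = 1×19 + 6
19 = 3×6 + 1
6 = 6×1 + 0
Back-substitute:
1 = 19 − 3·6
1 = −3·25 + 4·19
1 = 4·69 − 11·25
1 = −11·94 + 15·69
1 = 15·257 − 41·94
1 = −41·2664 + 425·257
So 257·425 ≡ 1 (mod 2664), hence d = 425.

425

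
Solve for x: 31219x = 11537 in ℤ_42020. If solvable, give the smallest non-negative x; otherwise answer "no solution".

19303

First find gcd(31219, 42020):
42020 = 1·31219 + 10801
31219 = 2·10801 + 9617
10801 = 1·9617 + 1184
9617 = 8·1184 + 145
1184 = 8·145 + 24
145 = 6·24 + 1
24 = 24·1 + 0
gcd = 1, so a unique solution mod 42020 exists.
Back-substitute for the Bézout coefficients:
1 = 145 − 6·24
1 = −6·1184 + 49·145
1 = 49·9617 − 398·1184
1 = −398·10801 + 447·9617
1 = 447·31219 − 1292·10801
1 = −1292·42020 + 1739·31219
So 31219·(1739) ≡ 1 (mod 42020), giving 31219⁻¹ ≡ 1739.
x ≡ 31219⁻¹·11537 ≡ 1739·11537 ≡ 19303 (mod 42020).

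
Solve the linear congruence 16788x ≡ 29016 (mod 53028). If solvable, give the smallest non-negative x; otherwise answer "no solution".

First find gcd(16788, 53028):
53028 = 3*16788 + 2664
16788 = 6*2664 + 804
2664 = 3*804 + 252
804 = 3*252 + 48
252 = 5*48 + 12
48 = 4*12 + 0
gcd = 12 and 12 | 29016, so solutions exist. Divide through by 12: 1399x ≡ 2418 (mod 4419).
Now find 1399⁻¹ mod 4419:
4419 = 3*1399 + 222
1399 = 6*222 + 67
222 = 3*67 + 21
67 = 3*21 + 4
21 = 5*4 + 1
4 = 4*1 + 0
Back-substitute:
1 = 21 − 5·4
1 = −5·67 + 16·21
1 = 16·222 − 53·67
1 = −53·1399 + 334·222
1 = 334·4419 − 1055·1399
So 1399·(-1055) ≡ 1 (mod 4419), i.e. 1399⁻¹ ≡ 3364.
Then x ≡ 3364·2418 ≡ 3192 (mod 4419); the smallest non-negative solution is x = 3192.

3192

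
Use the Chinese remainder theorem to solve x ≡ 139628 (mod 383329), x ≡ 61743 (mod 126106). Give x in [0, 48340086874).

32368823717

Write x = 139628 + 383329·k. Then 383329·k ≡ 61743 − 139628 ≡ 48221 (mod 126106).
Need 383329⁻¹ mod 126106. Extended Euclid on (126106, 5011):
126106 = 25*5011 + 831
5011 = 6*831 + 25
831 = 33*25 + 6
25 = 4*6 + 1
6 = 6*1 + 0
Back-substitute:
1 = 25 − 4·6
1 = −4·831 + 133·25
1 = 133·5011 − 802·831
1 = −802·126106 + 20183·5011
383329⁻¹ ≡ 20183 (mod 126106), so k ≡ 20183·48221 ≡ 84441 (mod 126106).
x = 139628 + 383329·84441 = 32368823717.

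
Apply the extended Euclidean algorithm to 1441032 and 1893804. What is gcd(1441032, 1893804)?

12

Apply Euclid's algorithm to 1893804 and 1441032:
1893804 = 1·1441032 + 452772
1441032 = 3·452772 + 82716
452772 = 5·82716 + 39192
82716 = 2·39192 + 4332
39192 = 9·4332 + 204
4332 = 21·204 + 48
204 = 4·48 + 12
48 = 4·12 + 0
gcd(1441032, 1893804) = 12.
Back-substituting:
12 = 204 − 4·48
12 = −4·4332 + 85·204
12 = 85·39192 − 769·4332
12 = −769·82716 + 1623·39192
12 = 1623·452772 − 8884·82716
12 = −8884·1441032 + 28275·452772
12 = 28275·1893804 − 37159·1441032
So 12 = (28275)·1893804 + (-37159)·1441032.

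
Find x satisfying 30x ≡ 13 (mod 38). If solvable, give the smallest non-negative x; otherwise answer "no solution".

gcd(30, 38):
38 = 1·30 + 8
30 = 3·8 + 6
8 = 1·6 + 2
6 = 3·2 + 0
gcd = 2, but 2 ∤ 13, so the congruence has no solution.

no solution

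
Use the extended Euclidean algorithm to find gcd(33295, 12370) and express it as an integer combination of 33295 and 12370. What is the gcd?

Euclidean algorithm:
33295 = 2*12370 + 8555
12370 = 1*8555 + 3815
8555 = 2*3815 + 925
3815 = 4*925 + 115
925 = 8*115 + 5
115 = 23*5 + 0
gcd(33295, 12370) = 5.
Express as a combination:
5 = 925 − 8·115
5 = −8·3815 + 33·925
5 = 33·8555 − 74·3815
5 = −74·12370 + 107·8555
5 = 107·33295 − 288·12370
So 5 = (107)·33295 + (-288)·12370.

5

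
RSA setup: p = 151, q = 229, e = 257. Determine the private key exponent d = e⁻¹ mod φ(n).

3593

φ(n) = (p−1)(q−1) = 150·228 = 34200.
Need d with 257·d ≡ 1 (mod 34200). Apply the extended Euclidean algorithm:
34200 = 133*257 + 19
257 = 13*19 + 10
19 = 1*10 + 9
10 = 1*9 + 1
9 = 9*1 + 0
Back-substitute:
1 = 10 − 9
1 = −19 + 2·10
1 = 2·257 − 27·19
1 = −27·34200 + 3593·257
So 257·3593 ≡ 1 (mod 34200), hence d = 3593.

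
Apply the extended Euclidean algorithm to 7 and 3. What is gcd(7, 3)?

1

Repeated division:
7 = 2×3 + 1
3 = 3×1 + 0
gcd(7, 3) = 1.
Express as a combination:
1 = 7 − 2·3
So 1 = (1)·7 + (-2)·3.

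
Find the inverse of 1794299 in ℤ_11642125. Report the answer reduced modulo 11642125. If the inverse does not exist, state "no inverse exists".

gcd(11642125, 1794299) by repeated division:
11642125 = 6·1794299 + 876331
1794299 = 2·876331 + 41637
876331 = 21·41637 + 1954
41637 = 21·1954 + 603
1954 = 3·603 + 145
603 = 4·145 + 23
145 = 6·23 + 7
23 = 3·7 + 2
7 = 3·2 + 1
2 = 2·1 + 0
The gcd is 1. Working backward:
1 = 7 − 3·2
1 = −3·23 + 10·7
1 = 10·145 − 63·23
1 = −63·603 + 262·145
1 = 262·1954 − 849·603
1 = −849·41637 + 18091·1954
1 = 18091·876331 − 380760·41637
1 = −380760·1794299 + 779611·876331
1 = 779611·11642125 − 5058426·1794299
Thus 1794299·(-5058426) ≡ 1 (mod 11642125); reducing, -5058426 mod 11642125 = 6583699.

6583699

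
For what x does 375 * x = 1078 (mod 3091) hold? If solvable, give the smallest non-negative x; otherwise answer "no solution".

143

First find gcd(375, 3091):
3091 = 8·375 + 91
375 = 4·91 + 11
91 = 8·11 + 3
11 = 3·3 + 2
3 = 1·2 + 1
2 = 2·1 + 0
gcd = 1, so a unique solution mod 3091 exists.
Back-substitute for the Bézout coefficients:
1 = 3 − 2
1 = −11 + 4·3
1 = 4·91 − 33·11
1 = −33·375 + 136·91
1 = 136·3091 − 1121·375
So 375·(-1121) ≡ 1 (mod 3091), giving 375⁻¹ ≡ 1970.
x ≡ 375⁻¹·1078 ≡ 1970·1078 ≡ 143 (mod 3091).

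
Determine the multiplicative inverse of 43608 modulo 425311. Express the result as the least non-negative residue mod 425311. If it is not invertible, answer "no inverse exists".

26382

Apply the Euclidean algorithm to 425311 and 43608:
425311 = 9*43608 + 32839
43608 = 1*32839 + 10769
32839 = 3*10769 + 532
10769 = 20*532 + 129
532 = 4*129 + 16
129 = 8*16 + 1
16 = 16*1 + 0
gcd = 1, so the inverse exists. Back-substitute:
1 = 129 − 8·16
1 = −8·532 + 33·129
1 = 33·10769 − 668·532
1 = −668·32839 + 2037·10769
1 = 2037·43608 − 2705·32839
1 = −2705·425311 + 26382·43608
So 43608·26382 ≡ 1 (mod 425311).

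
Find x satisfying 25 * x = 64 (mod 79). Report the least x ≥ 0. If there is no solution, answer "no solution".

First find gcd(25, 79):
79 = 3·25 + 4
25 = 6·4 + 1
4 = 4·1 + 0
gcd = 1, so a unique solution mod 79 exists.
Back-substitute for the Bézout coefficients:
1 = 25 − 6·4
1 = −6·79 + 19·25
So 25·(19) ≡ 1 (mod 79), giving 25⁻¹ ≡ 19.
x ≡ 25⁻¹·64 ≡ 19·64 ≡ 31 (mod 79).

31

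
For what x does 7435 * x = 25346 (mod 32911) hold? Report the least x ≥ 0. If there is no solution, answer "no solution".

First find gcd(7435, 32911):
32911 = 4·7435 + 3171
7435 = 2·3171 + 1093
3171 = 2·1093 + 985
1093 = 1·985 + 108
985 = 9·108 + 13
108 = 8·13 + 4
13 = 3·4 + 1
4 = 4·1 + 0
gcd = 1, so a unique solution mod 32911 exists.
Back-substitute for the Bézout coefficients:
1 = 13 − 3·4
1 = −3·108 + 25·13
1 = 25·985 − 228·108
1 = −228·1093 + 253·985
1 = 253·3171 − 734·1093
1 = −734·7435 + 1721·3171
1 = 1721·32911 − 7618·7435
So 7435·(-7618) ≡ 1 (mod 32911), giving 7435⁻¹ ≡ 25293.
x ≡ 7435⁻¹·25346 ≡ 25293·25346 ≡ 3009 (mod 32911).

3009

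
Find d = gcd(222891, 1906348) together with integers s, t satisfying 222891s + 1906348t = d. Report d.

1

Apply Euclid's algorithm to 1906348 and 222891:
1906348 = 8×222891 + 123220
222891 = 1×123220 + 99671
123220 = 1×99671 + 23549
99671 = 4×23549 + 5475
23549 = 4×5475 + 1649
5475 = 3×1649 + 528
1649 = 3×528 + 65
528 = 8×65 + 8
65 = 8×8 + 1
8 = 8×1 + 0
gcd(222891, 1906348) = 1.
Back-substituting:
1 = 65 − 8·8
1 = −8·528 + 65·65
1 = 65·1649 − 203·528
1 = −203·5475 + 674·1649
1 = 674·23549 − 2899·5475
1 = −2899·99671 + 12270·23549
1 = 12270·123220 − 15169·99671
1 = −15169·222891 + 27439·123220
1 = 27439·1906348 − 234681·222891
So 1 = (27439)·1906348 + (-234681)·222891.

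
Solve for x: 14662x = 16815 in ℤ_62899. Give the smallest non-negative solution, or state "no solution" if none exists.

First find gcd(14662, 62899):
62899 = 4×14662 + 4251
14662 = 3×4251 + 1909
4251 = 2×1909 + 433
1909 = 4×433 + 177
433 = 2×177 + 79
177 = 2×79 + 19
79 = 4×19 + 3
19 = 6×3 + 1
3 = 3×1 + 0
gcd = 1, so a unique solution mod 62899 exists.
Back-substitute for the Bézout coefficients:
1 = 19 − 6·3
1 = −6·79 + 25·19
1 = 25·177 − 56·79
1 = −56·433 + 137·177
1 = 137·1909 − 604·433
1 = −604·4251 + 1345·1909
1 = 1345·14662 − 4639·4251
1 = −4639·62899 + 19901·14662
So 14662·(19901) ≡ 1 (mod 62899), giving 14662⁻¹ ≡ 19901.
x ≡ 14662⁻¹·16815 ≡ 19901·16815 ≡ 12635 (mod 62899).

12635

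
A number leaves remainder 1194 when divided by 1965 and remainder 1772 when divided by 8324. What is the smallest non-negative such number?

Write x = 1194 + 1965·k. Then 1965·k ≡ 1772 − 1194 ≡ 578 (mod 8324).
Need 1965⁻¹ mod 8324. Extended Euclid on (8324, 1965):
8324 = 4*1965 + 464
1965 = 4*464 + 109
464 = 4*109 + 28
109 = 3*28 + 25
28 = 1*25 + 3
25 = 8*3 + 1
3 = 3*1 + 0
Back-substitute:
1 = 25 − 8·3
1 = −8·28 + 9·25
1 = 9·109 − 35·28
1 = −35·464 + 149·109
1 = 149·1965 − 631·464
1 = −631·8324 + 2673·1965
1965⁻¹ ≡ 2673 (mod 8324), so k ≡ 2673·578 ≡ 5054 (mod 8324).
x = 1194 + 1965·5054 = 9932304.

9932304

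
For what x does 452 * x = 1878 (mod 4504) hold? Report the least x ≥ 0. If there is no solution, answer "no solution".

gcd(452, 4504):
4504 = 9·452 + 436
452 = 1·436 + 16
436 = 27·16 + 4
16 = 4·4 + 0
gcd = 4, but 4 ∤ 1878, so the congruence has no solution.

no solution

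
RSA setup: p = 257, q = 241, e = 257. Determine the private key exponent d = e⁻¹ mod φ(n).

φ(n) = (p−1)(q−1) = 256·240 = 61440.
Need d with 257·d ≡ 1 (mod 61440). Apply the extended Euclidean algorithm:
61440 = 239*257 + 17
257 = 15*17 + 2
17 = 8*2 + 1
2 = 2*1 + 0
Back-substitute:
1 = 17 − 8·2
1 = −8·257 + 121·17
1 = 121·61440 − 28927·257
So 257·(-28927) ≡ 1 (mod 61440), hence d ≡ -28927 ≡ 32513 (mod 61440).

32513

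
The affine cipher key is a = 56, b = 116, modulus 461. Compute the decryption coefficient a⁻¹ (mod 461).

Extended Euclidean algorithm:
461 = 8×56 + 13
56 = 4×13 + 4
13 = 3×4 + 1
4 = 4×1 + 0
The gcd is 1. Working backward:
1 = 13 − 3·4
1 = −3·56 + 13·13
1 = 13·461 − 107·56
Thus 56·(-107) ≡ 1 (mod 461); reducing, -107 mod 461 = 354.

354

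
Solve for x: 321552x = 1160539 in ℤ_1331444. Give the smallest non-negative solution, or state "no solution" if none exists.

gcd(321552, 1331444):
1331444 = 4*321552 + 45236
321552 = 7*45236 + 4900
45236 = 9*4900 + 1136
4900 = 4*1136 + 356
1136 = 3*356 + 68
356 = 5*68 + 16
68 = 4*16 + 4
16 = 4*4 + 0
gcd = 4, but 4 ∤ 1160539, so the congruence has no solution.

no solution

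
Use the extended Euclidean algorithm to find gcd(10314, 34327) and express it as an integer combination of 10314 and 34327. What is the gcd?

1

Apply Euclid's algorithm to 34327 and 10314:
34327 = 3*10314 + 3385
10314 = 3*3385 + 159
3385 = 21*159 + 46
159 = 3*46 + 21
46 = 2*21 + 4
21 = 5*4 + 1
4 = 4*1 + 0
gcd(10314, 34327) = 1.
Back-substituting:
1 = 21 − 5·4
1 = −5·46 + 11·21
1 = 11·159 − 38·46
1 = −38·3385 + 809·159
1 = 809·10314 − 2465·3385
1 = −2465·34327 + 8204·10314
So 1 = (-2465)·34327 + (8204)·10314.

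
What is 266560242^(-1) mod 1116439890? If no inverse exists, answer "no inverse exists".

Euclidean algorithm on 1116439890, 266560242:
1116439890 = 4×266560242 + 50198922
266560242 = 5×50198922 + 15565632
50198922 = 3×15565632 + 3502026
15565632 = 4×3502026 + 1557528
3502026 = 2×1557528 + 386970
1557528 = 4×386970 + 9648
386970 = 40×9648 + 1050
9648 = 9×1050 + 198
1050 = 5×198 + 60
198 = 3×60 + 18
60 = 3×18 + 6
18 = 3×6 + 0
gcd(266560242, 1116439890) = 6 ≠ 1, so 266560242 has no multiplicative inverse modulo 1116439890.

no inverse exists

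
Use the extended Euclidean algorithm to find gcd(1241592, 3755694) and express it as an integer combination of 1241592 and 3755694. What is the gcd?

6

Apply Euclid's algorithm to 3755694 and 1241592:
3755694 = 3*1241592 + 30918
1241592 = 40*30918 + 4872
30918 = 6*4872 + 1686
4872 = 2*1686 + 1500
1686 = 1*1500 + 186
1500 = 8*186 + 12
186 = 15*12 + 6
12 = 2*6 + 0
gcd(1241592, 3755694) = 6.
Express as a combination:
6 = 186 − 15·12
6 = −15·1500 + 121·186
6 = 121·1686 − 136·1500
6 = −136·4872 + 393·1686
6 = 393·30918 − 2494·4872
6 = −2494·1241592 + 100153·30918
6 = 100153·3755694 − 302953·1241592
So 6 = (100153)·3755694 + (-302953)·1241592.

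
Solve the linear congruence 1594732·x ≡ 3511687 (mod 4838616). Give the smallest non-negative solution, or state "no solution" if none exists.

gcd(1594732, 4838616):
4838616 = 3×1594732 + 54420
1594732 = 29×54420 + 16552
54420 = 3×16552 + 4764
16552 = 3×4764 + 2260
4764 = 2×2260 + 244
2260 = 9×244 + 64
244 = 3×64 + 52
64 = 1×52 + 12
52 = 4×12 + 4
12 = 3×4 + 0
gcd = 4, but 4 ∤ 3511687, so the congruence has no solution.

no solution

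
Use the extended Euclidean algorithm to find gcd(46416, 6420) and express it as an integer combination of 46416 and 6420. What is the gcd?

12

Repeated division:
46416 = 7*6420 + 1476
6420 = 4*1476 + 516
1476 = 2*516 + 444
516 = 1*444 + 72
444 = 6*72 + 12
72 = 6*12 + 0
gcd(46416, 6420) = 12.
Back-substituting:
12 = 444 − 6·72
12 = −6·516 + 7·444
12 = 7·1476 − 20·516
12 = −20·6420 + 87·1476
12 = 87·46416 − 629·6420
So 12 = (87)·46416 + (-629)·6420.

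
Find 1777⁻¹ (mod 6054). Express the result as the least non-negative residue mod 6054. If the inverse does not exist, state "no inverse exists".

5359

Apply the Euclidean algorithm to 6054 and 1777:
6054 = 3×1777 + 723
1777 = 2×723 + 331
723 = 2×331 + 61
331 = 5×61 + 26
61 = 2×26 + 9
26 = 2×9 + 8
9 = 1×8 + 1
8 = 8×1 + 0
The gcd is 1. Working backward:
1 = 9 − 8
1 = −26 + 3·9
1 = 3·61 − 7·26
1 = −7·331 + 38·61
1 = 38·723 − 83·331
1 = −83·1777 + 204·723
1 = 204·6054 − 695·1777
So 1777·(-695) ≡ 1 (mod 6054), and -695 ≡ 5359 (mod 6054).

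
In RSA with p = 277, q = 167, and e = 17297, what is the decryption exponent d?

10121

φ(n) = (p−1)(q−1) = 276·166 = 45816.
Need d with 17297·d ≡ 1 (mod 45816). Apply the extended Euclidean algorithm:
45816 = 2*17297 + 11222
17297 = 1*11222 + 6075
11222 = 1*6075 + 5147
6075 = 1*5147 + 928
5147 = 5*928 + 507
928 = 1*507 + 421
507 = 1*421 + 86
421 = 4*86 + 77
86 = 1*77 + 9
77 = 8*9 + 5
9 = 1*5 + 4
5 = 1*4 + 1
4 = 4*1 + 0
Back-substitute:
1 = 5 − 4
1 = −9 + 2·5
1 = 2·77 − 17·9
1 = −17·86 + 19·77
1 = 19·421 − 93·86
1 = −93·507 + 112·421
1 = 112·928 − 205·507
1 = −205·5147 + 1137·928
1 = 1137·6075 − 1342·5147
1 = −1342·11222 + 2479·6075
1 = 2479·17297 − 3821·11222
1 = −3821·45816 + 10121·17297
So 17297·10121 ≡ 1 (mod 45816), hence d = 10121.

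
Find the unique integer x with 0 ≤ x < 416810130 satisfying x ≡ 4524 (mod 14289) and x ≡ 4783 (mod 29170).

182346453

Write x = 4524 + 14289·k. Then 14289·k ≡ 4783 − 4524 ≡ 259 (mod 29170).
Need 14289⁻¹ mod 29170. Extended Euclid on (29170, 14289):
29170 = 2×14289 + 592
14289 = 24×592 + 81
592 = 7×81 + 25
81 = 3×25 + 6
25 = 4×6 + 1
6 = 6×1 + 0
Back-substitute:
1 = 25 − 4·6
1 = −4·81 + 13·25
1 = 13·592 − 95·81
1 = −95·14289 + 2293·592
1 = 2293·29170 − 4681·14289
14289⁻¹ ≡ 24489 (mod 29170), so k ≡ 24489·259 ≡ 12761 (mod 29170).
x = 4524 + 14289·12761 = 182346453.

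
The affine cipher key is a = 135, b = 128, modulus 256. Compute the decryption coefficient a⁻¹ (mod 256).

gcd(256, 135) by repeated division:
256 = 1·135 + 121
135 = 1·121 + 14
121 = 8·14 + 9
14 = 1·9 + 5
9 = 1·5 + 4
5 = 1·4 + 1
4 = 4·1 + 0
gcd = 1, so the inverse exists. Back-substitute:
1 = 5 − 4
1 = −9 + 2·5
1 = 2·14 − 3·9
1 = −3·121 + 26·14
1 = 26·135 − 29·121
1 = −29·256 + 55·135
So 135·55 ≡ 1 (mod 256).

55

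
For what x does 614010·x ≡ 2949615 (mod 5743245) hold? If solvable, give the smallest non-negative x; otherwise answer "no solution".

First find gcd(614010, 5743245):
5743245 = 9*614010 + 217155
614010 = 2*217155 + 179700
217155 = 1*179700 + 37455
179700 = 4*37455 + 29880
37455 = 1*29880 + 7575
29880 = 3*7575 + 7155
7575 = 1*7155 + 420
7155 = 17*420 + 15
420 = 28*15 + 0
gcd = 15 and 15 | 2949615, so solutions exist. Divide through by 15: 40934x ≡ 196641 (mod 382883).
Now find 40934⁻¹ mod 382883:
382883 = 9×40934 + 14477
40934 = 2×14477 + 11980
14477 = 1×11980 + 2497
11980 = 4×2497 + 1992
2497 = 1×1992 + 505
1992 = 3×505 + 477
505 = 1×477 + 28
477 = 17×28 + 1
28 = 28×1 + 0
Back-substitute:
1 = 477 − 17·28
1 = −17·505 + 18·477
1 = 18·1992 − 71·505
1 = −71·2497 + 89·1992
1 = 89·11980 − 427·2497
1 = −427·14477 + 516·11980
1 = 516·40934 − 1459·14477
1 = −1459·382883 + 13647·40934
So 40934⁻¹ ≡ 13647 (mod 382883).
Then x ≡ 13647·196641 ≡ 315663 (mod 382883); the smallest non-negative solution is x = 315663.

315663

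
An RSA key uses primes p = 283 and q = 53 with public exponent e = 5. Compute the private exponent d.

2933

φ(n) = (p−1)(q−1) = 282·52 = 14664.
Need d with 5·d ≡ 1 (mod 14664). Apply the extended Euclidean algorithm:
14664 = 2932×5 + 4
5 = 1×4 + 1
4 = 4×1 + 0
Back-substitute:
1 = 5 − 4
1 = −14664 + 2933·5
So 5·2933 ≡ 1 (mod 14664), hence d = 2933.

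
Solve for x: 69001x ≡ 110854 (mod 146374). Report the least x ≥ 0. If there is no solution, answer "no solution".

112464

First find gcd(69001, 146374):
146374 = 2·69001 + 8372
69001 = 8·8372 + 2025
8372 = 4·2025 + 272
2025 = 7·272 + 121
272 = 2·121 + 30
121 = 4·30 + 1
30 = 30·1 + 0
gcd = 1, so a unique solution mod 146374 exists.
Back-substitute for the Bézout coefficients:
1 = 121 − 4·30
1 = −4·272 + 9·121
1 = 9·2025 − 67·272
1 = −67·8372 + 277·2025
1 = 277·69001 − 2283·8372
1 = −2283·146374 + 4843·69001
So 69001·(4843) ≡ 1 (mod 146374), giving 69001⁻¹ ≡ 4843.
x ≡ 69001⁻¹·110854 ≡ 4843·110854 ≡ 112464 (mod 146374).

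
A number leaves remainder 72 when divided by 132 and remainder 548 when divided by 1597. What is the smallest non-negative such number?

Write x = 72 + 132·k. Then 132·k ≡ 548 − 72 ≡ 476 (mod 1597).
Need 132⁻¹ mod 1597. Extended Euclid on (1597, 132):
1597 = 12·132 + 13
132 = 10·13 + 2
13 = 6·2 + 1
2 = 2·1 + 0
Back-substitute:
1 = 13 − 6·2
1 = −6·132 + 61·13
1 = 61·1597 − 738·132
132⁻¹ ≡ 859 (mod 1597), so k ≡ 859·476 ≡ 52 (mod 1597).
x = 72 + 132·52 = 6936.

6936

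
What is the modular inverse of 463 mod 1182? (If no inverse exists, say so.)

Run Euclid on (1182, 463):
1182 = 2·463 + 256
463 = 1·256 + 207
256 = 1·207 + 49
207 = 4·49 + 11
49 = 4·11 + 5
11 = 2·5 + 1
5 = 5·1 + 0
gcd = 1, so the inverse exists. Back-substitute:
1 = 11 − 2·5
1 = −2·49 + 9·11
1 = 9·207 − 38·49
1 = −38·256 + 47·207
1 = 47·463 − 85·256
1 = −85·1182 + 217·463
So 463·217 ≡ 1 (mod 1182).

217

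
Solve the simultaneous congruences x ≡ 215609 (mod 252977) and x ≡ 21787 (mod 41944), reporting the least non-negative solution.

Write x = 215609 + 252977·k. Then 252977·k ≡ 21787 − 215609 ≡ 15898 (mod 41944).
Need 252977⁻¹ mod 41944. Extended Euclid on (41944, 1313):
41944 = 31×1313 + 1241
1313 = 1×1241 + 72
1241 = 17×72 + 17
72 = 4×17 + 4
17 = 4×4 + 1
4 = 4×1 + 0
Back-substitute:
1 = 17 − 4·4
1 = −4·72 + 17·17
1 = 17·1241 − 293·72
1 = −293·1313 + 310·1241
1 = 310·41944 − 9903·1313
252977⁻¹ ≡ 32041 (mod 41944), so k ≡ 32041·15898 ≡ 19882 (mod 41944).
x = 215609 + 252977·19882 = 5029904323.

5029904323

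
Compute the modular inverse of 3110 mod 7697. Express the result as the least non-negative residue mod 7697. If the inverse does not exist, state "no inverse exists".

Extended Euclidean algorithm:
7697 = 2×3110 + 1477
3110 = 2×1477 + 156
1477 = 9×156 + 73
156 = 2×73 + 10
73 = 7×10 + 3
10 = 3×3 + 1
3 = 3×1 + 0
The gcd is 1. Working backward:
1 = 10 − 3·3
1 = −3·73 + 22·10
1 = 22·156 − 47·73
1 = −47·1477 + 445·156
1 = 445·3110 − 937·1477
1 = −937·7697 + 2319·3110
So 3110·2319 ≡ 1 (mod 7697).

2319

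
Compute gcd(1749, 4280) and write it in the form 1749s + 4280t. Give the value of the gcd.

Euclidean algorithm:
4280 = 2×1749 + 782
1749 = 2×782 + 185
782 = 4×185 + 42
185 = 4×42 + 17
42 = 2×17 + 8
17 = 2×8 + 1
8 = 8×1 + 0
gcd(1749, 4280) = 1.
Back-substituting:
1 = 17 − 2·8
1 = −2·42 + 5·17
1 = 5·185 − 22·42
1 = −22·782 + 93·185
1 = 93·1749 − 208·782
1 = −208·4280 + 509·1749
So 1 = (-208)·4280 + (509)·1749.

1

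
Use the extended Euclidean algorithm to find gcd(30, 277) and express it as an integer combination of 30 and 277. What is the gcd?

1

Euclidean algorithm:
277 = 9*30 + 7
30 = 4*7 + 2
7 = 3*2 + 1
2 = 2*1 + 0
gcd(30, 277) = 1.
Back-substituting:
1 = 7 − 3·2
1 = −3·30 + 13·7
1 = 13·277 − 120·30
So 1 = (13)·277 + (-120)·30.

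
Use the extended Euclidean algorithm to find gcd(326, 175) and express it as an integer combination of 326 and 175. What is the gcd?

Repeated division:
326 = 1·175 + 151
175 = 1·151 + 24
151 = 6·24 + 7
24 = 3·7 + 3
7 = 2·3 + 1
3 = 3·1 + 0
gcd(326, 175) = 1.
Working backward:
1 = 7 − 2·3
1 = −2·24 + 7·7
1 = 7·151 − 44·24
1 = −44·175 + 51·151
1 = 51·326 − 95·175
So 1 = (51)·326 + (-95)·175.

1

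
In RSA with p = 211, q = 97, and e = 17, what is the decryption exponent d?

φ(n) = (p−1)(q−1) = 210·96 = 20160.
Need d with 17·d ≡ 1 (mod 20160). Apply the extended Euclidean algorithm:
20160 = 1185*17 + 15
17 = 1*15 + 2
15 = 7*2 + 1
2 = 2*1 + 0
Back-substitute:
1 = 15 − 7·2
1 = −7·17 + 8·15
1 = 8·20160 − 9487·17
So 17·(-9487) ≡ 1 (mod 20160), hence d ≡ -9487 ≡ 10673 (mod 20160).

10673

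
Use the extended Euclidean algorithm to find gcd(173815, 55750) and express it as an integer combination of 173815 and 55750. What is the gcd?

5

Euclidean algorithm:
173815 = 3·55750 + 6565
55750 = 8·6565 + 3230
6565 = 2·3230 + 105
3230 = 30·105 + 80
105 = 1·80 + 25
80 = 3·25 + 5
25 = 5·5 + 0
gcd(173815, 55750) = 5.
Express as a combination:
5 = 80 − 3·25
5 = −3·105 + 4·80
5 = 4·3230 − 123·105
5 = −123·6565 + 250·3230
5 = 250·55750 − 2123·6565
5 = −2123·173815 + 6619·55750
So 5 = (-2123)·173815 + (6619)·55750.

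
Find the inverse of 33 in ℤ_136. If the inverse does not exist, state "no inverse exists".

Apply the Euclidean algorithm to 136 and 33:
136 = 4×33 + 4
33 = 8×4 + 1
4 = 4×1 + 0
Since gcd(33, 136) = 1, back-substitute to write 1 as a combination:
1 = 33 − 8·4
1 = −8·136 + 33·33
So 33·33 ≡ 1 (mod 136).

33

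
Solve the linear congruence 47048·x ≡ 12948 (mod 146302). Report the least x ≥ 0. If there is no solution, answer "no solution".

First find gcd(47048, 146302):
146302 = 3·47048 + 5158
47048 = 9·5158 + 626
5158 = 8·626 + 150
626 = 4·150 + 26
150 = 5·26 + 20
26 = 1·20 + 6
20 = 3·6 + 2
6 = 3·2 + 0
gcd = 2 and 2 | 12948, so solutions exist. Divide through by 2: 23524x ≡ 6474 (mod 73151).
Now find 23524⁻¹ mod 73151:
73151 = 3*23524 + 2579
23524 = 9*2579 + 313
2579 = 8*313 + 75
313 = 4*75 + 13
75 = 5*13 + 10
13 = 1*10 + 3
10 = 3*3 + 1
3 = 3*1 + 0
Back-substitute:
1 = 10 − 3·3
1 = −3·13 + 4·10
1 = 4·75 − 23·13
1 = −23·313 + 96·75
1 = 96·2579 − 791·313
1 = −791·23524 + 7215·2579
1 = 7215·73151 − 22436·23524
So 23524·(-22436) ≡ 1 (mod 73151), i.e. 23524⁻¹ ≡ 50715.
Then x ≡ 50715·6474 ≡ 27222 (mod 73151); the smallest non-negative solution is x = 27222.

27222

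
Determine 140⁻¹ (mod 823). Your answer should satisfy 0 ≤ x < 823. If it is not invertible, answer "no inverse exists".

194

Run Euclid on (823, 140):
823 = 5·140 + 123
140 = 1·123 + 17
123 = 7·17 + 4
17 = 4·4 + 1
4 = 4·1 + 0
Since gcd(140, 823) = 1, back-substitute to write 1 as a combination:
1 = 17 − 4·4
1 = −4·123 + 29·17
1 = 29·140 − 33·123
1 = −33·823 + 194·140
So 140·194 ≡ 1 (mod 823).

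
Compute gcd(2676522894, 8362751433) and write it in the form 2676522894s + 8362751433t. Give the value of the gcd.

3

Euclidean algorithm:
8362751433 = 3*2676522894 + 333182751
2676522894 = 8*333182751 + 11060886
333182751 = 30*11060886 + 1356171
11060886 = 8*1356171 + 211518
1356171 = 6*211518 + 87063
211518 = 2*87063 + 37392
87063 = 2*37392 + 12279
37392 = 3*12279 + 555
12279 = 22*555 + 69
555 = 8*69 + 3
69 = 23*3 + 0
gcd(2676522894, 8362751433) = 3.
Back-substituting:
3 = 555 − 8·69
3 = −8·12279 + 177·555
3 = 177·37392 − 539·12279
3 = −539·87063 + 1255·37392
3 = 1255·211518 − 3049·87063
3 = −3049·1356171 + 19549·211518
3 = 19549·11060886 − 159441·1356171
3 = −159441·333182751 + 4802779·11060886
3 = 4802779·2676522894 − 38581673·333182751
3 = −38581673·8362751433 + 120547798·2676522894
So 3 = (-38581673)·8362751433 + (120547798)·2676522894.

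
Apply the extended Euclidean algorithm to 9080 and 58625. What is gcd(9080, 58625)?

Repeated division:
58625 = 6·9080 + 4145
9080 = 2·4145 + 790
4145 = 5·790 + 195
790 = 4·195 + 10
195 = 19·10 + 5
10 = 2·5 + 0
gcd(9080, 58625) = 5.
Express as a combination:
5 = 195 − 19·10
5 = −19·790 + 77·195
5 = 77·4145 − 404·790
5 = −404·9080 + 885·4145
5 = 885·58625 − 5714·9080
So 5 = (885)·58625 + (-5714)·9080.

5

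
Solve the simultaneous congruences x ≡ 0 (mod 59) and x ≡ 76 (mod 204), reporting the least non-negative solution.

11092

Write x = 0 + 59·k. Then 59·k ≡ 76 − 0 ≡ 76 (mod 204).
Need 59⁻¹ mod 204. Extended Euclid on (204, 59):
204 = 3*59 + 27
59 = 2*27 + 5
27 = 5*5 + 2
5 = 2*2 + 1
2 = 2*1 + 0
Back-substitute:
1 = 5 − 2·2
1 = −2·27 + 11·5
1 = 11·59 − 24·27
1 = −24·204 + 83·59
59⁻¹ ≡ 83 (mod 204), so k ≡ 83·76 ≡ 188 (mod 204).
x = 0 + 59·188 = 11092.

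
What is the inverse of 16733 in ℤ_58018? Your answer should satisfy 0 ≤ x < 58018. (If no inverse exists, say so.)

54627

Extended Euclidean algorithm:
58018 = 3*16733 + 7819
16733 = 2*7819 + 1095
7819 = 7*1095 + 154
1095 = 7*154 + 17
154 = 9*17 + 1
17 = 17*1 + 0
The gcd is 1. Working backward:
1 = 154 − 9·17
1 = −9·1095 + 64·154
1 = 64·7819 − 457·1095
1 = −457·16733 + 978·7819
1 = 978·58018 − 3391·16733
Hence 16733⁻¹ ≡ -3391 ≡ 54627 (mod 58018).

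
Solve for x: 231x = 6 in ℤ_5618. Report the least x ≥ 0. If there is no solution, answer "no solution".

3794

First find gcd(231, 5618):
5618 = 24×231 + 74
231 = 3×74 + 9
74 = 8×9 + 2
9 = 4×2 + 1
2 = 2×1 + 0
gcd = 1, so a unique solution mod 5618 exists.
Back-substitute for the Bézout coefficients:
1 = 9 − 4·2
1 = −4·74 + 33·9
1 = 33·231 − 103·74
1 = −103·5618 + 2505·231
So 231·(2505) ≡ 1 (mod 5618), giving 231⁻¹ ≡ 2505.
x ≡ 231⁻¹·6 ≡ 2505·6 ≡ 3794 (mod 5618).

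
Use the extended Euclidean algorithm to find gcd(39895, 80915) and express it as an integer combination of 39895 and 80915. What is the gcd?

5

Euclidean algorithm:
80915 = 2*39895 + 1125
39895 = 35*1125 + 520
1125 = 2*520 + 85
520 = 6*85 + 10
85 = 8*10 + 5
10 = 2*5 + 0
gcd(39895, 80915) = 5.
Express as a combination:
5 = 85 − 8·10
5 = −8·520 + 49·85
5 = 49·1125 − 106·520
5 = −106·39895 + 3759·1125
5 = 3759·80915 − 7624·39895
So 5 = (3759)·80915 + (-7624)·39895.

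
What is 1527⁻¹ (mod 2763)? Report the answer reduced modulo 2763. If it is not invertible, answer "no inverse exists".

no inverse exists

Compute gcd(1527, 2763):
2763 = 1×1527 + 1236
1527 = 1×1236 + 291
1236 = 4×291 + 72
291 = 4×72 + 3
72 = 24×3 + 0
Since gcd = 3 > 1, 1527 is not a unit mod 2763.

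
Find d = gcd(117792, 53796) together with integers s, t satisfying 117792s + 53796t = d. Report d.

Repeated division:
117792 = 2*53796 + 10200
53796 = 5*10200 + 2796
10200 = 3*2796 + 1812
2796 = 1*1812 + 984
1812 = 1*984 + 828
984 = 1*828 + 156
828 = 5*156 + 48
156 = 3*48 + 12
48 = 4*12 + 0
gcd(117792, 53796) = 12.
Working backward:
12 = 156 − 3·48
12 = −3·828 + 16·156
12 = 16·984 − 19·828
12 = −19·1812 + 35·984
12 = 35·2796 − 54·1812
12 = −54·10200 + 197·2796
12 = 197·53796 − 1039·10200
12 = −1039·117792 + 2275·53796
So 12 = (-1039)·117792 + (2275)·53796.

12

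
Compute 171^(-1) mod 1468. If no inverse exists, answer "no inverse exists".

455

Run Euclid on (1468, 171):
1468 = 8*171 + 100
171 = 1*100 + 71
100 = 1*71 + 29
71 = 2*29 + 13
29 = 2*13 + 3
13 = 4*3 + 1
3 = 3*1 + 0
The gcd is 1. Working backward:
1 = 13 − 4·3
1 = −4·29 + 9·13
1 = 9·71 − 22·29
1 = −22·100 + 31·71
1 = 31·171 − 53·100
1 = −53·1468 + 455·171
So 171·455 ≡ 1 (mod 1468).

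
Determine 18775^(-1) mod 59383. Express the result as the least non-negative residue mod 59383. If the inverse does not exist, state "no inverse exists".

Apply the Euclidean algorithm to 59383 and 18775:
59383 = 3×18775 + 3058
18775 = 6×3058 + 427
3058 = 7×427 + 69
427 = 6×69 + 13
69 = 5×13 + 4
13 = 3×4 + 1
4 = 4×1 + 0
gcd = 1, so the inverse exists. Back-substitute:
1 = 13 − 3·4
1 = −3·69 + 16·13
1 = 16·427 − 99·69
1 = −99·3058 + 709·427
1 = 709·18775 − 4353·3058
1 = −4353·59383 + 13768·18775
So 18775·13768 ≡ 1 (mod 59383).

13768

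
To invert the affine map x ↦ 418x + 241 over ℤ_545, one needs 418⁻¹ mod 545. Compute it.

gcd(545, 418) by repeated division:
545 = 1·418 + 127
418 = 3·127 + 37
127 = 3·37 + 16
37 = 2·16 + 5
16 = 3·5 + 1
5 = 5·1 + 0
The gcd is 1. Working backward:
1 = 16 − 3·5
1 = −3·37 + 7·16
1 = 7·127 − 24·37
1 = −24·418 + 79·127
1 = 79·545 − 103·418
So 418·(-103) ≡ 1 (mod 545), and -103 ≡ 442 (mod 545).

442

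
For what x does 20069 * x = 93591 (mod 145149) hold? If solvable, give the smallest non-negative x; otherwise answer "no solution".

First find gcd(20069, 145149):
145149 = 7*20069 + 4666
20069 = 4*4666 + 1405
4666 = 3*1405 + 451
1405 = 3*451 + 52
451 = 8*52 + 35
52 = 1*35 + 17
35 = 2*17 + 1
17 = 17*1 + 0
gcd = 1, so a unique solution mod 145149 exists.
Back-substitute for the Bézout coefficients:
1 = 35 − 2·17
1 = −2·52 + 3·35
1 = 3·451 − 26·52
1 = −26·1405 + 81·451
1 = 81·4666 − 269·1405
1 = −269·20069 + 1157·4666
1 = 1157·145149 − 8368·20069
So 20069·(-8368) ≡ 1 (mod 145149), giving 20069⁻¹ ≡ 136781.
x ≡ 20069⁻¹·93591 ≡ 136781·93591 ≡ 54516 (mod 145149).

54516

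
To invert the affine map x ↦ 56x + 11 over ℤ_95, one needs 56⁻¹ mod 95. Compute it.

Extended Euclidean algorithm:
95 = 1·56 + 39
56 = 1·39 + 17
39 = 2·17 + 5
17 = 3·5 + 2
5 = 2·2 + 1
2 = 2·1 + 0
gcd = 1, so the inverse exists. Back-substitute:
1 = 5 − 2·2
1 = −2·17 + 7·5
1 = 7·39 − 16·17
1 = −16·56 + 23·39
1 = 23·95 − 39·56
Hence 56⁻¹ ≡ -39 ≡ 56 (mod 95).

56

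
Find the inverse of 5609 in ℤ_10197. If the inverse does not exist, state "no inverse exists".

Run Euclid on (10197, 5609):
10197 = 1·5609 + 4588
5609 = 1·4588 + 1021
4588 = 4·1021 + 504
1021 = 2·504 + 13
504 = 38·13 + 10
13 = 1·10 + 3
10 = 3·3 + 1
3 = 3·1 + 0
The gcd is 1. Working backward:
1 = 10 − 3·3
1 = −3·13 + 4·10
1 = 4·504 − 155·13
1 = −155·1021 + 314·504
1 = 314·4588 − 1411·1021
1 = −1411·5609 + 1725·4588
1 = 1725·10197 − 3136·5609
Hence 5609⁻¹ ≡ -3136 ≡ 7061 (mod 10197).

7061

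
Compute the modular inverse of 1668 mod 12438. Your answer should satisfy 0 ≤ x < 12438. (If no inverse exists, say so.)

no inverse exists

Compute gcd(1668, 12438):
12438 = 7·1668 + 762
1668 = 2·762 + 144
762 = 5·144 + 42
144 = 3·42 + 18
42 = 2·18 + 6
18 = 3·6 + 0
Since gcd = 6 > 1, 1668 is not a unit mod 12438.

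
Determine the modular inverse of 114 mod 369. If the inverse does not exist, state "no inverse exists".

no inverse exists

Compute gcd(114, 369):
369 = 3*114 + 27
114 = 4*27 + 6
27 = 4*6 + 3
6 = 2*3 + 0
gcd(114, 369) = 3 ≠ 1, so 114 has no multiplicative inverse modulo 369.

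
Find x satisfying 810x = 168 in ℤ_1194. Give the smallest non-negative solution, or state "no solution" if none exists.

12

First find gcd(810, 1194):
1194 = 1*810 + 384
810 = 2*384 + 42
384 = 9*42 + 6
42 = 7*6 + 0
gcd = 6 and 6 | 168, so solutions exist. Divide through by 6: 135x ≡ 28 (mod 199).
Now find 135⁻¹ mod 199:
199 = 1*135 + 64
135 = 2*64 + 7
64 = 9*7 + 1
7 = 7*1 + 0
Back-substitute:
1 = 64 − 9·7
1 = −9·135 + 19·64
1 = 19·199 − 28·135
So 135·(-28) ≡ 1 (mod 199), i.e. 135⁻¹ ≡ 171.
Then x ≡ 171·28 ≡ 12 (mod 199); the smallest non-negative solution is x = 12.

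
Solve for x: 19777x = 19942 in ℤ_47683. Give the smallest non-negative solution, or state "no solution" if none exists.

First find gcd(19777, 47683):
47683 = 2*19777 + 8129
19777 = 2*8129 + 3519
8129 = 2*3519 + 1091
3519 = 3*1091 + 246
1091 = 4*246 + 107
246 = 2*107 + 32
107 = 3*32 + 11
32 = 2*11 + 10
11 = 1*10 + 1
10 = 10*1 + 0
gcd = 1, so a unique solution mod 47683 exists.
Back-substitute for the Bézout coefficients:
1 = 11 − 10
1 = −32 + 3·11
1 = 3·107 − 10·32
1 = −10·246 + 23·107
1 = 23·1091 − 102·246
1 = −102·3519 + 329·1091
1 = 329·8129 − 760·3519
1 = −760·19777 + 1849·8129
1 = 1849·47683 − 4458·19777
So 19777·(-4458) ≡ 1 (mod 47683), giving 19777⁻¹ ≡ 43225.
x ≡ 19777⁻¹·19942 ≡ 43225·19942 ≡ 27359 (mod 47683).

27359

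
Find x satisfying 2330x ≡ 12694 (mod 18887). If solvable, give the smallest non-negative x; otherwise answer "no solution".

3718

First find gcd(2330, 18887):
18887 = 8*2330 + 247
2330 = 9*247 + 107
247 = 2*107 + 33
107 = 3*33 + 8
33 = 4*8 + 1
8 = 8*1 + 0
gcd = 1, so a unique solution mod 18887 exists.
Back-substitute for the Bézout coefficients:
1 = 33 − 4·8
1 = −4·107 + 13·33
1 = 13·247 − 30·107
1 = −30·2330 + 283·247
1 = 283·18887 − 2294·2330
So 2330·(-2294) ≡ 1 (mod 18887), giving 2330⁻¹ ≡ 16593.
x ≡ 2330⁻¹·12694 ≡ 16593·12694 ≡ 3718 (mod 18887).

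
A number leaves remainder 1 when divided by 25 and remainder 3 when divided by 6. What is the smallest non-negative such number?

Write x = 1 + 25·k. Then 25·k ≡ 3 − 1 ≡ 2 (mod 6).
Need 25⁻¹ mod 6. Extended Euclid on (6, 1):
6 = 6×1 + 0
25⁻¹ ≡ 1 (mod 6), so k ≡ 1·2 ≡ 2 (mod 6).
x = 1 + 25·2 = 51.

51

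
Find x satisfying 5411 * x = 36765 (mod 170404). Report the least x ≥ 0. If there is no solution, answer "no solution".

First find gcd(5411, 170404):
170404 = 31×5411 + 2663
5411 = 2×2663 + 85
2663 = 31×85 + 28
85 = 3×28 + 1
28 = 28×1 + 0
gcd = 1, so a unique solution mod 170404 exists.
Back-substitute for the Bézout coefficients:
1 = 85 − 3·28
1 = −3·2663 + 94·85
1 = 94·5411 − 191·2663
1 = −191·170404 + 6015·5411
So 5411·(6015) ≡ 1 (mod 170404), giving 5411⁻¹ ≡ 6015.
x ≡ 5411⁻¹·36765 ≡ 6015·36765 ≡ 127487 (mod 170404).

127487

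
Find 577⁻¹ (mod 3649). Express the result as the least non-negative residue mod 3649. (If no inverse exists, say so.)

2966

Apply the Euclidean algorithm to 3649 and 577:
3649 = 6·577 + 187
577 = 3·187 + 16
187 = 11·16 + 11
16 = 1·11 + 5
11 = 2·5 + 1
5 = 5·1 + 0
gcd = 1, so the inverse exists. Back-substitute:
1 = 11 − 2·5
1 = −2·16 + 3·11
1 = 3·187 − 35·16
1 = −35·577 + 108·187
1 = 108·3649 − 683·577
So 577·(-683) ≡ 1 (mod 3649), and -683 ≡ 2966 (mod 3649).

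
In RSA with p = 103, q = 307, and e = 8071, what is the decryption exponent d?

3523

φ(n) = (p−1)(q−1) = 102·306 = 31212.
Need d with 8071·d ≡ 1 (mod 31212). Apply the extended Euclidean algorithm:
31212 = 3×8071 + 6999
8071 = 1×6999 + 1072
6999 = 6×1072 + 567
1072 = 1×567 + 505
567 = 1×505 + 62
505 = 8×62 + 9
62 = 6×9 + 8
9 = 1×8 + 1
8 = 8×1 + 0
Back-substitute:
1 = 9 − 8
1 = −62 + 7·9
1 = 7·505 − 57·62
1 = −57·567 + 64·505
1 = 64·1072 − 121·567
1 = −121·6999 + 790·1072
1 = 790·8071 − 911·6999
1 = −911·31212 + 3523·8071
So 8071·3523 ≡ 1 (mod 31212), hence d = 3523.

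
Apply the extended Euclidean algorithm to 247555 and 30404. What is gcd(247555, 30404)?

11

Apply Euclid's algorithm to 247555 and 30404:
247555 = 8·30404 + 4323
30404 = 7·4323 + 143
4323 = 30·143 + 33
143 = 4·33 + 11
33 = 3·11 + 0
gcd(247555, 30404) = 11.
Working backward:
11 = 143 − 4·33
11 = −4·4323 + 121·143
11 = 121·30404 − 851·4323
11 = −851·247555 + 6929·30404
So 11 = (-851)·247555 + (6929)·30404.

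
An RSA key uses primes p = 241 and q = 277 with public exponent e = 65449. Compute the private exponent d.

50329

φ(n) = (p−1)(q−1) = 240·276 = 66240.
Need d with 65449·d ≡ 1 (mod 66240). Apply the extended Euclidean algorithm:
66240 = 1·65449 + 791
65449 = 82·791 + 587
791 = 1·587 + 204
587 = 2·204 + 179
204 = 1·179 + 25
179 = 7·25 + 4
25 = 6·4 + 1
4 = 4·1 + 0
Back-substitute:
1 = 25 − 6·4
1 = −6·179 + 43·25
1 = 43·204 − 49·179
1 = −49·587 + 141·204
1 = 141·791 − 190·587
1 = −190·65449 + 15721·791
1 = 15721·66240 − 15911·65449
So 65449·(-15911) ≡ 1 (mod 66240), hence d ≡ -15911 ≡ 50329 (mod 66240).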